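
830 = 830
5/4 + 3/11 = 67/44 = 1.52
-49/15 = -3.27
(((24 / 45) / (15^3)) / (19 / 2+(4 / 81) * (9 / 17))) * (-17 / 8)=-578 / 16396875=-0.00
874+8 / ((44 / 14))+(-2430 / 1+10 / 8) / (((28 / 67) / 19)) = -109544.84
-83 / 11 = -7.55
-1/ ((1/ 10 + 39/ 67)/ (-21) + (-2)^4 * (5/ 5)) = -14070/ 224663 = -0.06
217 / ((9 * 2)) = 217 / 18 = 12.06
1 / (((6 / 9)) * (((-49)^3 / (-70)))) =15 / 16807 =0.00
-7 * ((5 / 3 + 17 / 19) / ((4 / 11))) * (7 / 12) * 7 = -275429 / 1368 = -201.34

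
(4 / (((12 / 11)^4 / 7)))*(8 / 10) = 102487 / 6480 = 15.82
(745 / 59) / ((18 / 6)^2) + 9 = 5524 / 531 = 10.40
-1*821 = -821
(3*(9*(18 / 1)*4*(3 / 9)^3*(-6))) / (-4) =108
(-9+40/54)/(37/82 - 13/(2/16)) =0.08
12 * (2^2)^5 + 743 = 13031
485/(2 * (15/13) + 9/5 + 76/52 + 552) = 31525/36242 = 0.87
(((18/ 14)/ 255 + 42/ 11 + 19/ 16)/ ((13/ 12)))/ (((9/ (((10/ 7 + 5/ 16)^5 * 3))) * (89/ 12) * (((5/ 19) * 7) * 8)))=25947448126894125/ 114976158323310592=0.23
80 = 80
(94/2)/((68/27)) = 1269/68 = 18.66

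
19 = 19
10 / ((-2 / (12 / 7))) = -60 / 7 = -8.57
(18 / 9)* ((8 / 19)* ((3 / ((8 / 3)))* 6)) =5.68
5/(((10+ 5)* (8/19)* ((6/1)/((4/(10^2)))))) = 19/3600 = 0.01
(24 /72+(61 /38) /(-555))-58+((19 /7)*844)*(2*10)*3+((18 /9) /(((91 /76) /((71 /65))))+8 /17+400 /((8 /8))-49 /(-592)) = 155853306444041 /1131042640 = 137796.14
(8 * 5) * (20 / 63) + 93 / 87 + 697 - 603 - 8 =182275 / 1827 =99.77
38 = 38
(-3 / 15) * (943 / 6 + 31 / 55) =-52051 / 1650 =-31.55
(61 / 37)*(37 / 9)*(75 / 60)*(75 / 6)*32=30500 / 9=3388.89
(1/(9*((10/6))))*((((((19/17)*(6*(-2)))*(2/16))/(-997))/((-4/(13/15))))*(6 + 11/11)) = -0.00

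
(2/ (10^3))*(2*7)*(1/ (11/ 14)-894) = -6874/ 275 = -25.00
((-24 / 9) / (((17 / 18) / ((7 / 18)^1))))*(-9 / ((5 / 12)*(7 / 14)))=4032 / 85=47.44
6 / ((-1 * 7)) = -0.86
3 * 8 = 24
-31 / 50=-0.62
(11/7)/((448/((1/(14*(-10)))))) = -0.00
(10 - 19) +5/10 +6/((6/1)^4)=-1835/216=-8.50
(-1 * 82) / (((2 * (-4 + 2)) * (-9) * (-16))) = 41 / 288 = 0.14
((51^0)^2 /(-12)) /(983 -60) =-0.00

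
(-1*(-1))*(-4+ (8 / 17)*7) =-12 / 17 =-0.71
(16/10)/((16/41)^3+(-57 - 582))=-551368/220182115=-0.00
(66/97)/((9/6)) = 44/97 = 0.45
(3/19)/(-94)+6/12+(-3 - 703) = -705.50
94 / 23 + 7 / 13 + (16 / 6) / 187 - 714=-709.36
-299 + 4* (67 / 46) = -6743 / 23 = -293.17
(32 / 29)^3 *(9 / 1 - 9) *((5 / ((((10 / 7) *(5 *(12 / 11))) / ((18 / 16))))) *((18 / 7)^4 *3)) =0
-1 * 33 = -33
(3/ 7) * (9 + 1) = 30/ 7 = 4.29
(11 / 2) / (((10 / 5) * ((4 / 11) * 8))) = 121 / 128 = 0.95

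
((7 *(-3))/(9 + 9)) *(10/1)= -35/3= -11.67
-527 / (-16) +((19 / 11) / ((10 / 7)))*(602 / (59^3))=5953550843 / 180733520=32.94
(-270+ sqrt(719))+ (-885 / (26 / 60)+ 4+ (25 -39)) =-2295.49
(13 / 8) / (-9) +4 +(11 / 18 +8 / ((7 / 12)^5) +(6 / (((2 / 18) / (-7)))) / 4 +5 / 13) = 452390401 / 15731352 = 28.76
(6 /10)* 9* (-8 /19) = -216 /95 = -2.27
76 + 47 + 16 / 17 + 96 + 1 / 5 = 18712 / 85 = 220.14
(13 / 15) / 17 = 0.05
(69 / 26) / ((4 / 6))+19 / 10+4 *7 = 8809 / 260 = 33.88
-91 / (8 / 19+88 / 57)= -741 / 16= -46.31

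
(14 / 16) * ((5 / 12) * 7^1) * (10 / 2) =1225 / 96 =12.76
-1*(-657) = 657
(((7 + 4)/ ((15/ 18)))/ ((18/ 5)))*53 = 583/ 3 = 194.33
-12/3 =-4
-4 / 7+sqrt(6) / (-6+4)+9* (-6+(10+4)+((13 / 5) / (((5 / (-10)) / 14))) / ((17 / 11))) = -209752 / 595- sqrt(6) / 2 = -353.75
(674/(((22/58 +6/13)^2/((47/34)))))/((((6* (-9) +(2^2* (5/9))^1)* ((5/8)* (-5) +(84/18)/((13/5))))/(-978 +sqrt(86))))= -3091123962460872/165185325535 +3160658448324* sqrt(86)/165185325535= -18535.62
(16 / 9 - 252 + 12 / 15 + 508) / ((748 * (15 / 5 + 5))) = 2909 / 67320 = 0.04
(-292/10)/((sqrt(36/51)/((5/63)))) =-73*sqrt(51)/189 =-2.76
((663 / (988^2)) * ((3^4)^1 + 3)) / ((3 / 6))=1071 / 9386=0.11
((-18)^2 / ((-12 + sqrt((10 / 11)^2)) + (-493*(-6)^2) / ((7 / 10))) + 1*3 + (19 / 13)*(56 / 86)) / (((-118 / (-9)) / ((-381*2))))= -228.93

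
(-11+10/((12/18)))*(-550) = -2200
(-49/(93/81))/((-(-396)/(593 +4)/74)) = -3247083/682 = -4761.12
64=64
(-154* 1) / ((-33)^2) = -14 / 99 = -0.14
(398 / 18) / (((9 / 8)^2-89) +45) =-12736 / 24615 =-0.52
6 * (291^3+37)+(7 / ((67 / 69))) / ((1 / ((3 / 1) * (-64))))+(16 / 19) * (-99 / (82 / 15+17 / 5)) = 25032649629840 / 169309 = 147851854.48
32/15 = 2.13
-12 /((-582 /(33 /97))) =66 /9409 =0.01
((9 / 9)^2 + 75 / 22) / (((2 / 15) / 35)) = 50925 / 44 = 1157.39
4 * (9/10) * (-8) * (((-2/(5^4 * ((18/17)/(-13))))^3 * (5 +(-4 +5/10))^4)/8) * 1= -10793861/9765625000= -0.00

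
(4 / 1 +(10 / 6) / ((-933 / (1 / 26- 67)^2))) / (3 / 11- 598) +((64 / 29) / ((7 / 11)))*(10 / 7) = 87701226686579 / 17678256441300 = 4.96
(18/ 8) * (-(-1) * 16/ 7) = 36/ 7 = 5.14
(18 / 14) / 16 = 0.08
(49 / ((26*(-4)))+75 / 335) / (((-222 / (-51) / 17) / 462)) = -115025757 / 257816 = -446.15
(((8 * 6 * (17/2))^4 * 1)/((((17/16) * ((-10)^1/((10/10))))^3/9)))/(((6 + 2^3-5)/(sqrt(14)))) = -2887778304 * sqrt(14)/125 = -86440616.18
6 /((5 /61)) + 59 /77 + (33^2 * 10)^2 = 45657986977 /385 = 118592173.97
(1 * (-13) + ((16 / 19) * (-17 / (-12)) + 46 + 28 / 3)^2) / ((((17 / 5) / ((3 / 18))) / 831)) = 1591064455 / 12274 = 129628.85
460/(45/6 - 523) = -920/1031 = -0.89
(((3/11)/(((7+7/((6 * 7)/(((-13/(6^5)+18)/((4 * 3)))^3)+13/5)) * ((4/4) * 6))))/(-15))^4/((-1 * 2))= -2895783288346173069544436022041448070235811463859916620689003688401/213310942357538588512333796741998279744174473840198021652489129479603451801920000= -0.00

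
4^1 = 4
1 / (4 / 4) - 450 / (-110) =5.09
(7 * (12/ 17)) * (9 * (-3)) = -2268/ 17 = -133.41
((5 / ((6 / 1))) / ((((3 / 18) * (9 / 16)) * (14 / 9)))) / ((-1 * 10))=-0.57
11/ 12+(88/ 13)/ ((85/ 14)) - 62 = -795181/ 13260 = -59.97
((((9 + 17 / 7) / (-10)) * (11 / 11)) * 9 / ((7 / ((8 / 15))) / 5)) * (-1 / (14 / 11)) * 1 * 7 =1056 / 49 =21.55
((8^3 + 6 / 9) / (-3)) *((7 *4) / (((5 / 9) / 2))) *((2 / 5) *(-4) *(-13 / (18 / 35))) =-31350592 / 45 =-696679.82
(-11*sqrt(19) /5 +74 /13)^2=525431 /4225 - 1628*sqrt(19) /65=15.19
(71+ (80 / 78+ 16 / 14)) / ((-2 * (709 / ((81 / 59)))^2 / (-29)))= 1266874425 / 318469526102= 0.00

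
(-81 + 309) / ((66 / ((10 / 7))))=380 / 77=4.94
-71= -71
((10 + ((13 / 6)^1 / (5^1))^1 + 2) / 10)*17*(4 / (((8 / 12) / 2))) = 6341 / 25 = 253.64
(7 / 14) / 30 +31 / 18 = 1.74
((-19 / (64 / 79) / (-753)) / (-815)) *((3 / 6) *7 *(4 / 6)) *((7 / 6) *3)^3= -0.00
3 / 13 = 0.23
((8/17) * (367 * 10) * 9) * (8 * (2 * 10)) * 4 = 169113600/17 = 9947858.82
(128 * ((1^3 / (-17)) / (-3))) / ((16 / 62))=496 / 51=9.73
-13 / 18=-0.72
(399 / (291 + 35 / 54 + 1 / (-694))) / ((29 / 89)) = 332702559 / 79240702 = 4.20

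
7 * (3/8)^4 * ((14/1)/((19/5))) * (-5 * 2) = -99225/19456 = -5.10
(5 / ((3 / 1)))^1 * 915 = 1525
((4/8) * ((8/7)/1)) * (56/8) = 4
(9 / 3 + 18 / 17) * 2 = 138 / 17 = 8.12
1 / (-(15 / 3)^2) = -1 / 25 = -0.04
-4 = -4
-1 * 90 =-90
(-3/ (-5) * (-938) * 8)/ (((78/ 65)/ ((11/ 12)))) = -10318/ 3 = -3439.33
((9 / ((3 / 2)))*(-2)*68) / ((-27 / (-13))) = -3536 / 9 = -392.89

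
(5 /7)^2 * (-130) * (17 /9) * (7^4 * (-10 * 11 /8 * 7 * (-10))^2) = -5016026640625 /18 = -278668146701.39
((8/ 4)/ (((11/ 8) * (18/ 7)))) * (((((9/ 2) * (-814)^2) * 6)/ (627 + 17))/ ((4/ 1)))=90354/ 23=3928.43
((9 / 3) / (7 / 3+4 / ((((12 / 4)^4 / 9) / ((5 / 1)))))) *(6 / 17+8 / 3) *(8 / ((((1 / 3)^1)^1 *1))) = 33264 / 697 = 47.72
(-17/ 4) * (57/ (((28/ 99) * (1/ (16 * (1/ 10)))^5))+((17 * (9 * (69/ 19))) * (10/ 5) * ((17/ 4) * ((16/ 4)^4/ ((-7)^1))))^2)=-7008705435184920576/ 55278125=-126789854670.09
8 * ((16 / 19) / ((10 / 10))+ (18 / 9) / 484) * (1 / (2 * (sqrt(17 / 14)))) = 7782 * sqrt(238) / 39083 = 3.07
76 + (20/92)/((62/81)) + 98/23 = 114857/1426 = 80.54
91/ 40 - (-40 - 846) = 35531/ 40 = 888.28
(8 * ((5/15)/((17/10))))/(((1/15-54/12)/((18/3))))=-4800/2261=-2.12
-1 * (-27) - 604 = -577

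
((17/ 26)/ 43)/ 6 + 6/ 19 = 40571/ 127452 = 0.32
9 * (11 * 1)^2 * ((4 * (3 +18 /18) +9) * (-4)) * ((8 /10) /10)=-8712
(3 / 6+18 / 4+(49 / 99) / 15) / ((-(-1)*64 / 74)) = 5.82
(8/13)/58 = 4/377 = 0.01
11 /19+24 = 467 /19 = 24.58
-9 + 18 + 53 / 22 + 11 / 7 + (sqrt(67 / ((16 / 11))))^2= 72741 / 1232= 59.04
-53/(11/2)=-106/11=-9.64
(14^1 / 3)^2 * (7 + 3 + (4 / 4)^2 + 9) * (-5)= -19600 / 9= -2177.78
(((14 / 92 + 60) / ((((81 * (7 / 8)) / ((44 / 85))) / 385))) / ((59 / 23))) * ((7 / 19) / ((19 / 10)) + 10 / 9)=22713306880 / 263958507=86.05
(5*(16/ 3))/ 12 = 20/ 9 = 2.22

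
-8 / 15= -0.53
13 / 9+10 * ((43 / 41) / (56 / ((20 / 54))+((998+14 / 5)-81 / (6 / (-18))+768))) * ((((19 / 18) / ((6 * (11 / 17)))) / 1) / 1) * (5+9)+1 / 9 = 5922523 / 3762693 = 1.57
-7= -7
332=332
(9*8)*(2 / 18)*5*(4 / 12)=40 / 3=13.33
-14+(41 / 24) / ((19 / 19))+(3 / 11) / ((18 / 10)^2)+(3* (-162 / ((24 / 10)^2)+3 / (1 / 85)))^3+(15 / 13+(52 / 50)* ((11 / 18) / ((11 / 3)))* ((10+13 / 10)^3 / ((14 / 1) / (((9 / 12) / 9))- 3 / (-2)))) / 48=1947795951608603693 / 6177600000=315299784.97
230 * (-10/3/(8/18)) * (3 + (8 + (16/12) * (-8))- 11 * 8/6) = 24725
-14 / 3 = -4.67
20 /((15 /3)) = 4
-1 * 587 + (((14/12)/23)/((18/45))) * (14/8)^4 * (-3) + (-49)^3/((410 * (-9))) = -24276779231/43453440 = -558.68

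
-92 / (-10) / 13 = 46 / 65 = 0.71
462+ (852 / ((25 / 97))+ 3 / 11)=1036209 / 275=3768.03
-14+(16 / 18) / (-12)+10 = -110 / 27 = -4.07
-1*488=-488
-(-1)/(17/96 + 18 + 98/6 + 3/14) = 672/23335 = 0.03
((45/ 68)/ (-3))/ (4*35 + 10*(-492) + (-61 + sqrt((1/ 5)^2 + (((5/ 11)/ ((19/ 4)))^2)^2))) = 3276075*sqrt(1912029761)/ 76015862999158305952 + 3463789527375375/ 76015862999158305952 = 0.00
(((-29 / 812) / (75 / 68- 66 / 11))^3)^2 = 0.00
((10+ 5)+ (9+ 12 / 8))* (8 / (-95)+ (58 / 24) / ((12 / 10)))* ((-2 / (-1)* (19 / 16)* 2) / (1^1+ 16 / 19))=4263277 / 33600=126.88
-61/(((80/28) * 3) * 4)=-427/240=-1.78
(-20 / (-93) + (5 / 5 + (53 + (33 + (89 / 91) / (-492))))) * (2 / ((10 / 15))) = 121045805 / 462644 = 261.64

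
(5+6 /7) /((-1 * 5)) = -1.17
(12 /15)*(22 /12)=22 /15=1.47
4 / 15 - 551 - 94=-9671 / 15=-644.73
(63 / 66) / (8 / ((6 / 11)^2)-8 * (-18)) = 0.01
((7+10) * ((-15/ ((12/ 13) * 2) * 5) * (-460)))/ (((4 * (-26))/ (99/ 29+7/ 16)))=-87339625/ 7424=-11764.50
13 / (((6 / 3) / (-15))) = -97.50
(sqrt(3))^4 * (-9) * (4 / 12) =-27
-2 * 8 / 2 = -8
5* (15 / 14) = 75 / 14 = 5.36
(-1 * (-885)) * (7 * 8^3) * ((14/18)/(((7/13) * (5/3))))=2748928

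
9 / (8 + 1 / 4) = 12 / 11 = 1.09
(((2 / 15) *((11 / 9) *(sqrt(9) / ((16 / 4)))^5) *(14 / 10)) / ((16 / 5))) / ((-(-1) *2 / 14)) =4851 / 40960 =0.12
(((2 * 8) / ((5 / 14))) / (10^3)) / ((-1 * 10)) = -14 / 3125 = -0.00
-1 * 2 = -2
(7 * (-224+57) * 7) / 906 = -8183 / 906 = -9.03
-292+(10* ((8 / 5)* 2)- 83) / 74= -21659 / 74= -292.69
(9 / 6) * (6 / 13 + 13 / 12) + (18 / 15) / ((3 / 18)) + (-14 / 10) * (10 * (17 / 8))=-10521 / 520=-20.23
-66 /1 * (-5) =330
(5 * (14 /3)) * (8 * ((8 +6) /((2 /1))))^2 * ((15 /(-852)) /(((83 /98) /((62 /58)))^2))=-2532559433600 /1234047237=-2052.24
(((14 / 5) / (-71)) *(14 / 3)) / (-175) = 28 / 26625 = 0.00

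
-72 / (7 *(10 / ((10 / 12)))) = -6 / 7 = -0.86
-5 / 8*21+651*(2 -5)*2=-31353 / 8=-3919.12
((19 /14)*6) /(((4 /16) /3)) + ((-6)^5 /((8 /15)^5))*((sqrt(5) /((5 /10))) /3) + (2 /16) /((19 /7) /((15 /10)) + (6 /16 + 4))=710823 /7273-61509375*sqrt(5) /512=-268533.41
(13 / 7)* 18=234 / 7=33.43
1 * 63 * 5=315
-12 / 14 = -6 / 7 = -0.86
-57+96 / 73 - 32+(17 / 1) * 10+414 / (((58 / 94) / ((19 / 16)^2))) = 278693745 / 270976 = 1028.48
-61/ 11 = -5.55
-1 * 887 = -887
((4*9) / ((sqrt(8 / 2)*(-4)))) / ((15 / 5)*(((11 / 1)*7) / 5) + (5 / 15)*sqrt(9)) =-45 / 472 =-0.10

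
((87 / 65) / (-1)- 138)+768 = 40863 / 65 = 628.66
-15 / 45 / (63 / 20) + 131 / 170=21359 / 32130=0.66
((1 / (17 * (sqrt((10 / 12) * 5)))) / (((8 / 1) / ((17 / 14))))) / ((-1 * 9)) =-sqrt(6) / 5040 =-0.00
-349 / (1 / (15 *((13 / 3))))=-22685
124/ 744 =1/ 6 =0.17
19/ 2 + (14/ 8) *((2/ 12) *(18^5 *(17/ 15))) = 6246167/ 10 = 624616.70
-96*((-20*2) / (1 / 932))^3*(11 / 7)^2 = 601844525432832000 / 49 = 12282541335363918.37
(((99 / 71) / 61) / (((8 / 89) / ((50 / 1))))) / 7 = 220275 / 121268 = 1.82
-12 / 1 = -12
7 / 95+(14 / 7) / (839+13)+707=28615367 / 40470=707.08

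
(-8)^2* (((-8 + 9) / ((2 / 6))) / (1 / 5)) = 960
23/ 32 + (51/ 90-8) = -3223/ 480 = -6.71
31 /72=0.43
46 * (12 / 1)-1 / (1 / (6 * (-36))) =768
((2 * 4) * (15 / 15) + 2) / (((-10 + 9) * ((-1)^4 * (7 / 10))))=-100 / 7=-14.29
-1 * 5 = -5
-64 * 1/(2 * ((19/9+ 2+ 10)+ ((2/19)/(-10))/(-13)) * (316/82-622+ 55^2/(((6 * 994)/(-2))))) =21743074080/5936910802691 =0.00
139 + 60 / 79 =11041 / 79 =139.76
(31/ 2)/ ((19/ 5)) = 155/ 38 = 4.08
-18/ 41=-0.44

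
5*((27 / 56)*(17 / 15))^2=1.49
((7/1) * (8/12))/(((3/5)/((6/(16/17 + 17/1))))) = 476/183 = 2.60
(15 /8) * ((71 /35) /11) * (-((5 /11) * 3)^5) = -161746875 /99207416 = -1.63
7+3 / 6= 15 / 2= 7.50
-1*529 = -529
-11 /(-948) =11 /948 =0.01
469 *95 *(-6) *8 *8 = -17109120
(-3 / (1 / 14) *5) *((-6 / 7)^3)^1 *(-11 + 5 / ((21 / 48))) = 19440 / 343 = 56.68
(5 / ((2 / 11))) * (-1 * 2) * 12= -660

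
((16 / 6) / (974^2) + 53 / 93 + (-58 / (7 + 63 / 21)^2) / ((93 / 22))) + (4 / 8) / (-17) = 2520254417 / 6249403150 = 0.40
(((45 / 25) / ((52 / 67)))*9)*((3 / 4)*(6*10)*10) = 244215 / 26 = 9392.88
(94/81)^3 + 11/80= 1.70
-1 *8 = -8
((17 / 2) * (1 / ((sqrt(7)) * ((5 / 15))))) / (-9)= -17 * sqrt(7) / 42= -1.07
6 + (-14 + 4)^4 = 10006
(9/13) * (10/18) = 5/13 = 0.38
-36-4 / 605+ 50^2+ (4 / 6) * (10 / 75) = 13416928 / 5445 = 2464.08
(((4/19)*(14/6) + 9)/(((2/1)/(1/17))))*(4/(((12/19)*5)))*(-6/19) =-541/4845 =-0.11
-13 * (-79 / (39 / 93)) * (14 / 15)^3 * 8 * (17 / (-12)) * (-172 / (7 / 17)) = 95440155328 / 10125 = 9426188.18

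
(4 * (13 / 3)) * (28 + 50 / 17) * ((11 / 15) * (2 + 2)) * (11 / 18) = 6619184 / 6885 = 961.39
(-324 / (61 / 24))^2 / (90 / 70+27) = 23514624 / 40931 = 574.49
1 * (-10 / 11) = -10 / 11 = -0.91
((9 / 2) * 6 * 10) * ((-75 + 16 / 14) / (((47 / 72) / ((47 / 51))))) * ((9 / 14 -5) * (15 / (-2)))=-766349100 / 833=-919986.91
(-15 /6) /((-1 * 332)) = 5 /664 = 0.01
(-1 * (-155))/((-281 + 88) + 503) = 1/2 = 0.50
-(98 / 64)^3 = -3.59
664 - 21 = 643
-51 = -51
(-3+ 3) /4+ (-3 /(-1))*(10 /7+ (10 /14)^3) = 1845 /343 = 5.38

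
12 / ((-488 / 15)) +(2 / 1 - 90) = -10781 / 122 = -88.37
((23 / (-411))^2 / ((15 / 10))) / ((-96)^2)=529 / 2335163904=0.00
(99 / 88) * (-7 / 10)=-63 / 80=-0.79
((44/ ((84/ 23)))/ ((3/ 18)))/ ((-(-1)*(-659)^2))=506/ 3039967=0.00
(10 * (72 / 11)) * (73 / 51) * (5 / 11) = 87600 / 2057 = 42.59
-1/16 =-0.06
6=6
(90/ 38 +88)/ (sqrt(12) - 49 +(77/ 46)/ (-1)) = -61369014/ 34251737 - 7266344 * sqrt(3)/ 102755211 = -1.91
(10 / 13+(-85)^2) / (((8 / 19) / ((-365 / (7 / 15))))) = -9771588375 / 728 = -13422511.50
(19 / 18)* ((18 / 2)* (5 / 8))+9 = 239 / 16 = 14.94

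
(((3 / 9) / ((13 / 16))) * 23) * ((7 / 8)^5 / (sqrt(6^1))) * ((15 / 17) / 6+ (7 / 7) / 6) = 386561 * sqrt(6) / 1527552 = 0.62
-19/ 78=-0.24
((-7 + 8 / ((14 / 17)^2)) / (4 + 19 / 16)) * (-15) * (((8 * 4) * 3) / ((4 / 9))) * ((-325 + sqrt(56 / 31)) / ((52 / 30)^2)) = 17131500000 / 52871 - 1370520000 * sqrt(434) / 21307013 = 322684.50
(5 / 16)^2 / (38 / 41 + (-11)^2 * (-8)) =-41 / 406016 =-0.00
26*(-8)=-208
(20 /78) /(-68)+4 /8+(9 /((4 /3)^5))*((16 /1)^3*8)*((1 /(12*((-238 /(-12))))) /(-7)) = -1348567 /32487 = -41.51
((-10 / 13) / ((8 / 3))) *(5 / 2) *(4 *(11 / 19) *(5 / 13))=-4125 / 6422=-0.64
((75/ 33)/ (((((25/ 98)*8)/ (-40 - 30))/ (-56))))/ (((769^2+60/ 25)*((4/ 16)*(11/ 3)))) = 2881200/ 357774857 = 0.01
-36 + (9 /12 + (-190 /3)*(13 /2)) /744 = -326339 /8928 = -36.55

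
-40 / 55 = -8 / 11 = -0.73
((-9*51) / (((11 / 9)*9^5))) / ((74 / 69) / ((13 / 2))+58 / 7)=-35581 / 47278242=-0.00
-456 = -456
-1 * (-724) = 724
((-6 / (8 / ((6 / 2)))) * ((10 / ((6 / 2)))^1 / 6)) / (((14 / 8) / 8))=-40 / 7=-5.71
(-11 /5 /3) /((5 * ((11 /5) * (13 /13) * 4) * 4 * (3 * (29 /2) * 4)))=-1 /41760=-0.00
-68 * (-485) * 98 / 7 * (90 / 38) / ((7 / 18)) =53427600 / 19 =2811978.95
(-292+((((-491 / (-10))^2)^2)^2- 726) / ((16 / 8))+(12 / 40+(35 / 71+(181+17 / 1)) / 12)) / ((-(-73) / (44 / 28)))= 7914513524510373443999303 / 21768600000000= 363574760182.57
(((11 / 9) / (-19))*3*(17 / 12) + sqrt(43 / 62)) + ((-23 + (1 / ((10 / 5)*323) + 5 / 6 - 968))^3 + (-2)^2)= -3533085845809826329 / 3639412836 + sqrt(2666) / 62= -970784574.87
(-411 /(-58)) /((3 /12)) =822 /29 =28.34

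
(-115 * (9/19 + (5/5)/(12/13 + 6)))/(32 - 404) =0.19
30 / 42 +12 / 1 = 89 / 7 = 12.71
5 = 5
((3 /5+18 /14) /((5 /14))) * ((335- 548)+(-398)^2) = 20881212 /25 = 835248.48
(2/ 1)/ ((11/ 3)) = 0.55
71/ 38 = 1.87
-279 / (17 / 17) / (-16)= 279 / 16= 17.44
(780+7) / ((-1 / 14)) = -11018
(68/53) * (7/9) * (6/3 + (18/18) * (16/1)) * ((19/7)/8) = 323/53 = 6.09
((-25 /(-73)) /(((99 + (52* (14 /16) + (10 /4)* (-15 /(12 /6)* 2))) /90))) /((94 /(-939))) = -1056375 /367117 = -2.88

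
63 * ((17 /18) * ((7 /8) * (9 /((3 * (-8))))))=-2499 /128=-19.52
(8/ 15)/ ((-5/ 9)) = -0.96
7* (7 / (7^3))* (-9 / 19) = -9 / 133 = -0.07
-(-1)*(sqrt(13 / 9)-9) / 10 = -9 / 10 + sqrt(13) / 30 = -0.78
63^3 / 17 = 250047 / 17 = 14708.65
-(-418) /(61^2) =418 /3721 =0.11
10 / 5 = 2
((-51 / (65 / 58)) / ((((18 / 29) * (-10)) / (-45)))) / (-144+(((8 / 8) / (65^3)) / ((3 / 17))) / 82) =2.29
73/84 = 0.87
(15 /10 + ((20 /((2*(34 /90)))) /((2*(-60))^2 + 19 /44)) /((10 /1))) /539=32318529 /11611701794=0.00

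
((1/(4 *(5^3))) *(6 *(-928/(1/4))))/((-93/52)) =96512/3875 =24.91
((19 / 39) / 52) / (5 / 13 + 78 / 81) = 171 / 24596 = 0.01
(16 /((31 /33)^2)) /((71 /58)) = 1010592 /68231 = 14.81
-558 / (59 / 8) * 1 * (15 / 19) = -66960 / 1121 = -59.73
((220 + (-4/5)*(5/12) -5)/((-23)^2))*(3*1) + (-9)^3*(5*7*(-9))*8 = 42252868/23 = 1837081.22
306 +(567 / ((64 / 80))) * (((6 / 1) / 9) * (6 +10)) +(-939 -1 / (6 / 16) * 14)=20669 / 3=6889.67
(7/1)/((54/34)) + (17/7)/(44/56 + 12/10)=21131/3753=5.63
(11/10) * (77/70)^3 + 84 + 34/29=25124589/290000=86.64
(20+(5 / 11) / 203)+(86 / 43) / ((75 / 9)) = 1130023 / 55825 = 20.24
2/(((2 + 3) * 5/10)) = 4/5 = 0.80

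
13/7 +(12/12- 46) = -302/7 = -43.14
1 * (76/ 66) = 38/ 33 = 1.15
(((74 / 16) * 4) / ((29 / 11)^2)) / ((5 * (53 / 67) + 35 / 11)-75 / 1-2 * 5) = -3299549 / 96521570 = -0.03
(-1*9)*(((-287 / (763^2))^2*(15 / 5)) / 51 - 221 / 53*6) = 1403256383178705 / 6231991649989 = 225.17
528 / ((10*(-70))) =-132 / 175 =-0.75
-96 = -96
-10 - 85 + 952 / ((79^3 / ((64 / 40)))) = -234185909 / 2465195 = -95.00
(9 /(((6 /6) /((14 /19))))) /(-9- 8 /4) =-126 /209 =-0.60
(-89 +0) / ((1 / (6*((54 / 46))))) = -14418 / 23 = -626.87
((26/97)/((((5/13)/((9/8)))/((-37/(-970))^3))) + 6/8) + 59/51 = 172193380748863/90299866620000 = 1.91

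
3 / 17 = 0.18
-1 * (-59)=59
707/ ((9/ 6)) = 1414/ 3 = 471.33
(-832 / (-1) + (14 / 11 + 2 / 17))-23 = 151543 / 187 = 810.39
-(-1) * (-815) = -815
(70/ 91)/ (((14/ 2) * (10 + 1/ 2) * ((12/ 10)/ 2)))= 100/ 5733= 0.02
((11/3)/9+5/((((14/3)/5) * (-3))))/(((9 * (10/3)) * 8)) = -0.01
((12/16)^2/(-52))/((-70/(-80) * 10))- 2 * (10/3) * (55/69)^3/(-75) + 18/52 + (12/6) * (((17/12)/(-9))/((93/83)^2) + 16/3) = 24834817235659/2298275244720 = 10.81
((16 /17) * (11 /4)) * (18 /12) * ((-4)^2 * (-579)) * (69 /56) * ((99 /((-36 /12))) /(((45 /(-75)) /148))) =-42926550480 /119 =-360727314.96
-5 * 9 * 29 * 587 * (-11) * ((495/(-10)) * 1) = -417106057.50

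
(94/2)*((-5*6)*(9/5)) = -2538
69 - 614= -545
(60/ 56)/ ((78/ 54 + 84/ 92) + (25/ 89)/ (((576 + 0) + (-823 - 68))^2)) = 3481947/ 7661414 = 0.45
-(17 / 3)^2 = -289 / 9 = -32.11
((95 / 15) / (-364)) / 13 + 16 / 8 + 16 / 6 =66229 / 14196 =4.67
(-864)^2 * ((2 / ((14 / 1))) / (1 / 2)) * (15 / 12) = 1866240 / 7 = 266605.71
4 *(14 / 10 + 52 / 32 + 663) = 26641 / 10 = 2664.10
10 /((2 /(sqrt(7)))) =5 * sqrt(7) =13.23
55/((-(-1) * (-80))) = -11/16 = -0.69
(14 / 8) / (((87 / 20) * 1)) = 35 / 87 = 0.40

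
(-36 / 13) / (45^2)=-4 / 2925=-0.00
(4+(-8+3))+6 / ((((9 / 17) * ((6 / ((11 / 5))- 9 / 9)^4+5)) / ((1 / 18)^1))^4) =-196964695241070557669435726975 / 196964699078837945604846185856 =-1.00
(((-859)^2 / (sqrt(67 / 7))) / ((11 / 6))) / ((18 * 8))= 737881 * sqrt(469) / 17688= 903.43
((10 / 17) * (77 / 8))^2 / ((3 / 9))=444675 / 4624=96.17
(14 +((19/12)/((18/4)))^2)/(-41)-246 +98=-17735473/119556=-148.34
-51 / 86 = -0.59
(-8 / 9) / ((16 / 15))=-5 / 6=-0.83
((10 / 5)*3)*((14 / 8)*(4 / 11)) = 42 / 11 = 3.82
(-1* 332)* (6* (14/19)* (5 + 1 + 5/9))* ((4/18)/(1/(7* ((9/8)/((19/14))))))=-13437368/1083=-12407.54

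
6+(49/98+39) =45.50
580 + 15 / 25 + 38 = 3093 / 5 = 618.60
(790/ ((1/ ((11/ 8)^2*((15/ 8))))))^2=513981455625/ 65536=7842734.61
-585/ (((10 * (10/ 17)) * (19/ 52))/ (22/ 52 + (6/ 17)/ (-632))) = -115.00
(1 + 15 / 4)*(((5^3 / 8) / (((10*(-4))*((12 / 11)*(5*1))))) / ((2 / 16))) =-1045 / 384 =-2.72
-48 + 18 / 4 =-87 / 2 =-43.50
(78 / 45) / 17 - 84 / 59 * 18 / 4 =-94856 / 15045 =-6.30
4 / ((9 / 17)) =68 / 9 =7.56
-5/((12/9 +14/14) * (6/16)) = -40/7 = -5.71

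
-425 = -425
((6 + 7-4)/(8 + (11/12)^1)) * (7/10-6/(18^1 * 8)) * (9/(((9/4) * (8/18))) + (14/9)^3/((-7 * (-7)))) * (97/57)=50706071/4940190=10.26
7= 7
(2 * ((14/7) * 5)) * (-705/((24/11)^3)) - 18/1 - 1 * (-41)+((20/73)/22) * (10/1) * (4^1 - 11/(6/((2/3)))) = -411411829/308352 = -1334.23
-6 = -6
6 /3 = 2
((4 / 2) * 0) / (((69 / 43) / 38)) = 0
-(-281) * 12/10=1686/5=337.20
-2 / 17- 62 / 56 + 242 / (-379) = -1.86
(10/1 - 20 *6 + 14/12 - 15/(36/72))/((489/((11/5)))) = -9163/14670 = -0.62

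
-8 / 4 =-2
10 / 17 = 0.59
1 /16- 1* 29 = -463 /16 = -28.94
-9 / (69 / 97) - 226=-5489 / 23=-238.65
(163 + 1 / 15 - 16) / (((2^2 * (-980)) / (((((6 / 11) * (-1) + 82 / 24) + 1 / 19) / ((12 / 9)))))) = -8088299 / 98313600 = -0.08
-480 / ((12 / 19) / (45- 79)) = 25840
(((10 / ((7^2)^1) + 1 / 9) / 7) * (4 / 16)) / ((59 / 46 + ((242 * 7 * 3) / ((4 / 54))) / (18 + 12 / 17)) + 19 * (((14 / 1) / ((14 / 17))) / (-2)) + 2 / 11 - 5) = 1863851 / 579946324230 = 0.00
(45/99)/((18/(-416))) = -1040/99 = -10.51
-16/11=-1.45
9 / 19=0.47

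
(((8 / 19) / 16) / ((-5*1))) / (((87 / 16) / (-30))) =16 / 551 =0.03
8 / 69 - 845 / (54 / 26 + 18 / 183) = -44659 / 115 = -388.34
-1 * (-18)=18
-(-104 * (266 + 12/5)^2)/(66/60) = 34054592/5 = 6810918.40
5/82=0.06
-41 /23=-1.78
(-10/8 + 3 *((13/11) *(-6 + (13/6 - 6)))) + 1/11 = -1585/44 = -36.02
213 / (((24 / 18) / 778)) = 248571 / 2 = 124285.50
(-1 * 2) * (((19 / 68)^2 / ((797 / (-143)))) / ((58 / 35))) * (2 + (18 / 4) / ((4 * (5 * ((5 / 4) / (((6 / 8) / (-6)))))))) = 285836551 / 8549960960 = 0.03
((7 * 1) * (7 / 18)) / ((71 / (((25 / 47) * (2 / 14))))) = 175 / 60066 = 0.00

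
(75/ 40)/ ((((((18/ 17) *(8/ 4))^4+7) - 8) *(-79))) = -0.00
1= 1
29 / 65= 0.45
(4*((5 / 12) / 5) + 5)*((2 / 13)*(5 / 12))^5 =3125 / 541345194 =0.00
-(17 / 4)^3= -4913 / 64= -76.77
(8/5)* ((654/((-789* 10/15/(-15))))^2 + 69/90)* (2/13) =5786893096/67439775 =85.81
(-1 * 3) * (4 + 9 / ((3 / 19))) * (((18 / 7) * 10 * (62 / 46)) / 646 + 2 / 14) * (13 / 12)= -8103667 / 208012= -38.96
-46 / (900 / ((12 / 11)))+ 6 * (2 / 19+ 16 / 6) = 259826 / 15675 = 16.58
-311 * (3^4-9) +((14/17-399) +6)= -387331/17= -22784.18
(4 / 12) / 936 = 1 / 2808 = 0.00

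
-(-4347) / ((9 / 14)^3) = 441784 / 27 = 16362.37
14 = 14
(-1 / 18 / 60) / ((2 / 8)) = -1 / 270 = -0.00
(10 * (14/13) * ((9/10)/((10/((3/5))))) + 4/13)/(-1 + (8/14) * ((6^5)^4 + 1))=2023/4753005972081867825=0.00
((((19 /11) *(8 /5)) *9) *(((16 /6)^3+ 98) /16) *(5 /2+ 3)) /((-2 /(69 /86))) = -401.18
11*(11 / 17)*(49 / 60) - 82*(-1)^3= 89569 / 1020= 87.81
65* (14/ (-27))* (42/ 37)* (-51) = 216580/ 111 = 1951.17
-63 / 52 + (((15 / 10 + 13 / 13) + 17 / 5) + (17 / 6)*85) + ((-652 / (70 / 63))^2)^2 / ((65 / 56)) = 49797749030970467 / 487500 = 102149228781.48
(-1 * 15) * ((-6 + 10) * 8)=-480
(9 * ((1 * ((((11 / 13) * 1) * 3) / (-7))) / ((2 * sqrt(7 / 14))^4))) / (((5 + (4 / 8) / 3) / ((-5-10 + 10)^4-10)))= -547965 / 5642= -97.12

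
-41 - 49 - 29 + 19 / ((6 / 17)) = -391 / 6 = -65.17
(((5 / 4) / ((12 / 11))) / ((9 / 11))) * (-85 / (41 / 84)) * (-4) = 359975 / 369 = 975.54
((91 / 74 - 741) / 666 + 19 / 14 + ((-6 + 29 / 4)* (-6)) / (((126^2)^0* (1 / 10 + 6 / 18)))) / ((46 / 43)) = -3290245577 / 206302824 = -15.95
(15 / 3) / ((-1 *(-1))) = 5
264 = 264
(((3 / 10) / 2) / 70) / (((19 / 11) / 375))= 495 / 1064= 0.47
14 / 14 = 1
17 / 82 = 0.21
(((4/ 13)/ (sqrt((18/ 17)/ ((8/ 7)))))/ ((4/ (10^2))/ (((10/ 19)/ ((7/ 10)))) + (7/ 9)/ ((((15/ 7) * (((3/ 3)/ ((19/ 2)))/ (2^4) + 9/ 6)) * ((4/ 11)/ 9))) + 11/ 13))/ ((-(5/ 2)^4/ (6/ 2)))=-351744 * sqrt(119)/ 1072493261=-0.00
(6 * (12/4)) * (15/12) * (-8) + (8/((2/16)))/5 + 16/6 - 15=-2693/15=-179.53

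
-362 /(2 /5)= -905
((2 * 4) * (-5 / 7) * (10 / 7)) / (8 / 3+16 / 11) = -1650 / 833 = -1.98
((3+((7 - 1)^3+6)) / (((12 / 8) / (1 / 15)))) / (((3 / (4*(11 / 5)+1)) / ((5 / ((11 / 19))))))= 9310 / 33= 282.12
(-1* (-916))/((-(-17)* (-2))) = -458/17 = -26.94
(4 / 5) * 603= 2412 / 5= 482.40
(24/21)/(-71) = -8/497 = -0.02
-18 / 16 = -9 / 8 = -1.12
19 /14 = 1.36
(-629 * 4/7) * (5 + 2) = -2516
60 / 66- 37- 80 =-1277 / 11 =-116.09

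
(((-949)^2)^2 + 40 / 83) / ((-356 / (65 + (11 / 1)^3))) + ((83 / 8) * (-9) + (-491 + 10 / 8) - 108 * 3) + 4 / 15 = -2819354036426674741 / 886440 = -3180535666741.88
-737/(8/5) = -3685/8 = -460.62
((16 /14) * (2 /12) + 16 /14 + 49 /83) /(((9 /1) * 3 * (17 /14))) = 6706 /114291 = 0.06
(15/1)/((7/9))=135/7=19.29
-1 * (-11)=11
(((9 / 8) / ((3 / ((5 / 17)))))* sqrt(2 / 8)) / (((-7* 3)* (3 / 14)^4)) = -1715 / 1377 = -1.25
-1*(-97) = 97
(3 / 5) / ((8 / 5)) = 3 / 8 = 0.38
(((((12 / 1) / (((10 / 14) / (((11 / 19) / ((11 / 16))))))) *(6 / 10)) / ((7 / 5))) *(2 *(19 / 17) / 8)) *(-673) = -96912 / 85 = -1140.14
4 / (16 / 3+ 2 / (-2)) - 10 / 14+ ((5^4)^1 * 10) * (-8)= -4549981 / 91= -49999.79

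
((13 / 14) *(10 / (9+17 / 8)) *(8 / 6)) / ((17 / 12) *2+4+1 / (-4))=8320 / 49217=0.17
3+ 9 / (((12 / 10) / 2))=18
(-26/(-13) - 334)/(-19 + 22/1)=-110.67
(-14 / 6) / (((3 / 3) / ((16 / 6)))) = -56 / 9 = -6.22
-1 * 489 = -489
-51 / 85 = -0.60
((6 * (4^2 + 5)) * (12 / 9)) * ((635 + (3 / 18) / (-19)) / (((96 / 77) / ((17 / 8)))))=663300407 / 3648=181825.77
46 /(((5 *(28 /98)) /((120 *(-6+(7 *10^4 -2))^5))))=6490514662528345507303784448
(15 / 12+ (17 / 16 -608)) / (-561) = 881 / 816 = 1.08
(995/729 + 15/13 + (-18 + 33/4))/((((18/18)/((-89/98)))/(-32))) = -97587788/464373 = -210.15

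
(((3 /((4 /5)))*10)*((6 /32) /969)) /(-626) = -75 /6470336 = -0.00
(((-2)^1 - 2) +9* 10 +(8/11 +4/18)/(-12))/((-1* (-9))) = 51037/5346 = 9.55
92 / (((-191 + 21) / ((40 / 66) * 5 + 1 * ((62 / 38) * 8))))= -463864 / 53295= -8.70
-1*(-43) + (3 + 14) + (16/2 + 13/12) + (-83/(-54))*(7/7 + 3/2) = 1969/27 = 72.93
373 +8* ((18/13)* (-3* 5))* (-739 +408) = 719809/13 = 55369.92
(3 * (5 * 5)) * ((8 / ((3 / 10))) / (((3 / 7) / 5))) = 70000 / 3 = 23333.33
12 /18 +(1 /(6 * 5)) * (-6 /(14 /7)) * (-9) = 47 /30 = 1.57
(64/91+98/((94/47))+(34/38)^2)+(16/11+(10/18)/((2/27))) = 42971891/722722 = 59.46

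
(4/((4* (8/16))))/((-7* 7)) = -2/49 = -0.04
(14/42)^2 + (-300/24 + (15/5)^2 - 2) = -97/18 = -5.39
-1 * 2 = -2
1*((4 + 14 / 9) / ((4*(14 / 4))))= 25 / 63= 0.40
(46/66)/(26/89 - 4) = -2047/10890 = -0.19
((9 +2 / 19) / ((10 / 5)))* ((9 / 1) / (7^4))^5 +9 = 27288955073793519819 / 3032106119309256038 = 9.00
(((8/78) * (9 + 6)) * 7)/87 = 140/1131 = 0.12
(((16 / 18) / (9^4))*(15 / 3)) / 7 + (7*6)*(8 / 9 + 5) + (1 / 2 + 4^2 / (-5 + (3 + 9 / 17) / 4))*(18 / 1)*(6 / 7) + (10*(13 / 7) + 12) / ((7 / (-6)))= 2443370288 / 14467005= 168.89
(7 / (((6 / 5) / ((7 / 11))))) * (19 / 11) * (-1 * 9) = -13965 / 242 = -57.71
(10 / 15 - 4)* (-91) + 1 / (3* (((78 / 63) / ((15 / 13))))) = 307895 / 1014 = 303.64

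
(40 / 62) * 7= 4.52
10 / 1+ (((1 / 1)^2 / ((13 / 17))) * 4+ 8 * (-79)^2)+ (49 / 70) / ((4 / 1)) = 25970571 / 520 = 49943.41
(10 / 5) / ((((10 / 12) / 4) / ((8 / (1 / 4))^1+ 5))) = 1776 / 5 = 355.20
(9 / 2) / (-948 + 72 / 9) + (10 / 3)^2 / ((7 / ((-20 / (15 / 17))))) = -12785701 / 355320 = -35.98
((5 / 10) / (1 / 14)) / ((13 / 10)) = 70 / 13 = 5.38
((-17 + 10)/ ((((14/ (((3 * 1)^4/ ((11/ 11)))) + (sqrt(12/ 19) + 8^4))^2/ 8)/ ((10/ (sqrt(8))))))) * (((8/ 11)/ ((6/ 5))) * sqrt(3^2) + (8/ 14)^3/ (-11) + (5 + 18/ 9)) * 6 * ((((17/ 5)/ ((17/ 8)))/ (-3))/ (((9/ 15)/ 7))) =-92708669024050725 * sqrt(114)/ 657932141491373138879104 + 163983276827603657595 * sqrt(2)/ 59812012862852103534464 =0.00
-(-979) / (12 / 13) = 12727 / 12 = 1060.58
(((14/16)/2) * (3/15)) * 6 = 21/40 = 0.52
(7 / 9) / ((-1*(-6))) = 7 / 54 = 0.13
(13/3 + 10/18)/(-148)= -11/333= -0.03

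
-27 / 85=-0.32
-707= -707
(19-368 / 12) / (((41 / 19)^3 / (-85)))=20405525 / 206763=98.69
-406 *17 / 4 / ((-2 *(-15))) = -3451 / 60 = -57.52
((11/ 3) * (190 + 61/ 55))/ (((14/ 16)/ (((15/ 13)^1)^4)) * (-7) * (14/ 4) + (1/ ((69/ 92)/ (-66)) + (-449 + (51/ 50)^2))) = -567594000/ 443923699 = -1.28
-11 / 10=-1.10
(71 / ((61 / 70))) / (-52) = -2485 / 1586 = -1.57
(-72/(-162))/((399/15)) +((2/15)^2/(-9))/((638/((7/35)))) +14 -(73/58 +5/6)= 5122556734/429573375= 11.92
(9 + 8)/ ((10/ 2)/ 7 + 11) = 119/ 82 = 1.45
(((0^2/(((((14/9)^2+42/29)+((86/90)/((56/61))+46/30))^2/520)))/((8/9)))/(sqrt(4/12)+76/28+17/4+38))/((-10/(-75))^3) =0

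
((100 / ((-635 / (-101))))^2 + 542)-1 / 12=153851687 / 193548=794.90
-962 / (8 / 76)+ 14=-9125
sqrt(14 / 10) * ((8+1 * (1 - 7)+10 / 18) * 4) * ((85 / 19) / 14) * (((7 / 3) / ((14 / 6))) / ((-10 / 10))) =-782 * sqrt(35) / 1197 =-3.86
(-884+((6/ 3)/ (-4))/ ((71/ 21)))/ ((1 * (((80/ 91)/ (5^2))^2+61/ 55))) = -285909598975/ 359049982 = -796.29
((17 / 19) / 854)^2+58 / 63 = 2181490945 / 2369547684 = 0.92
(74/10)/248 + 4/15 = 1103/3720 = 0.30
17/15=1.13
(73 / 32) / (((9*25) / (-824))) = -8.35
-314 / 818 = -157 / 409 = -0.38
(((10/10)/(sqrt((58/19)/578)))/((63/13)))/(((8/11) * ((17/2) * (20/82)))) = 5863 * sqrt(551)/73080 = 1.88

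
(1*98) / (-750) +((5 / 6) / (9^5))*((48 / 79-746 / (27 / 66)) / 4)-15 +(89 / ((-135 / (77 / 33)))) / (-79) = -476021997647 / 31487879250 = -15.12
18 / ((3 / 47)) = 282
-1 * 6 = -6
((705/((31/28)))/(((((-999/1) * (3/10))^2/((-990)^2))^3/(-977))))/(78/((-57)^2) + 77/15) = -20556717825559300000000000000/131162253734680820217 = -156727391.00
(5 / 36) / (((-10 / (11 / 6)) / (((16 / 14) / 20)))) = -11 / 7560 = -0.00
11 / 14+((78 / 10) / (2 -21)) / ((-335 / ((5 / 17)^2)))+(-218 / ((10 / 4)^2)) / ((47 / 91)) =-403951368141 / 6051905650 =-66.75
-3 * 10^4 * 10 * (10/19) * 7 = -21000000/19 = -1105263.16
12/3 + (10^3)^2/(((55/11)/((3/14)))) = 300028/7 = 42861.14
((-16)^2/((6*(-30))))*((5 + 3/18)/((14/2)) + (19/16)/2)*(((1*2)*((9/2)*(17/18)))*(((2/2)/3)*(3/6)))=-3043/1134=-2.68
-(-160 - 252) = 412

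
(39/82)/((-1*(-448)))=39/36736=0.00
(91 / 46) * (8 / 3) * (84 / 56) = 182 / 23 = 7.91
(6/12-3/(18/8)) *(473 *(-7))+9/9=16561/6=2760.17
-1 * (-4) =4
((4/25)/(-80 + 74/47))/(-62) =47/1428325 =0.00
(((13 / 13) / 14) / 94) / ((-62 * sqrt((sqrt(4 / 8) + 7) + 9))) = -sqrt(2) / (81592 * sqrt(sqrt(2) + 32)) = -0.00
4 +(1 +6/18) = 16/3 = 5.33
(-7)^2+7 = 56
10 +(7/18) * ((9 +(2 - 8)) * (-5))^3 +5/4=-5205/4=-1301.25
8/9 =0.89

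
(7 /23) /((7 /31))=31 /23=1.35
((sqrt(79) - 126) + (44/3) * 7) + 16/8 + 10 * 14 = sqrt(79) + 356/3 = 127.55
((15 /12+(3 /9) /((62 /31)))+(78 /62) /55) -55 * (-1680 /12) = 157571453 /20460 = 7701.44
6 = 6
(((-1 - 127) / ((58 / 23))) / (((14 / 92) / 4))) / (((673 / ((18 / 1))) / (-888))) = 4329234432 / 136619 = 31688.38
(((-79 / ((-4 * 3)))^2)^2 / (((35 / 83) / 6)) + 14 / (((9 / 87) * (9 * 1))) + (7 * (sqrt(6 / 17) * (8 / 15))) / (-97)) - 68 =1075483441 / 40320 - 56 * sqrt(102) / 24735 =26673.67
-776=-776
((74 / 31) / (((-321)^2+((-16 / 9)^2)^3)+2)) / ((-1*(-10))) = 19663317 / 8490598087745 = 0.00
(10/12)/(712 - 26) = 5/4116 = 0.00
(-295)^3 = -25672375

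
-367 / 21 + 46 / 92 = -713 / 42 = -16.98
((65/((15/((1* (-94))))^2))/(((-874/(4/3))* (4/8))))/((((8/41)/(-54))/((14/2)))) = 32967116/2185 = 15087.92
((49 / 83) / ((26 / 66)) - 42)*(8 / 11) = -349608 / 11869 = -29.46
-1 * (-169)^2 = -28561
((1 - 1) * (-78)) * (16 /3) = 0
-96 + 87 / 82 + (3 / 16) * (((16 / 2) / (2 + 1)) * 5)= -3790 / 41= -92.44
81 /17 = 4.76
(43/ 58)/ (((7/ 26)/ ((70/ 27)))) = 7.14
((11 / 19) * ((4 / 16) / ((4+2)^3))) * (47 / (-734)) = -517 / 12049344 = -0.00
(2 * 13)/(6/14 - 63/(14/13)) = -364/813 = -0.45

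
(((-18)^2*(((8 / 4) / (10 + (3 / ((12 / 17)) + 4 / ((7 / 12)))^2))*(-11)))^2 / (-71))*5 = -156148390379520 / 776243193191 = -201.16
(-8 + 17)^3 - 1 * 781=-52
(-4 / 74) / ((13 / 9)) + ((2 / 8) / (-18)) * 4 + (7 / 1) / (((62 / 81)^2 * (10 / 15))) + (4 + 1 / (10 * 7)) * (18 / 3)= 48823763251 / 1164847320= 41.91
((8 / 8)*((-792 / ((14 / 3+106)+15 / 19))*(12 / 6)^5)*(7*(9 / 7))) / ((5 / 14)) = -182020608 / 31765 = -5730.23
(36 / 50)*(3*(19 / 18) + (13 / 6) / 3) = 14 / 5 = 2.80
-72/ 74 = -36/ 37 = -0.97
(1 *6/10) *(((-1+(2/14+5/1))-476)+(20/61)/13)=-7857417/27755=-283.10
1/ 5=0.20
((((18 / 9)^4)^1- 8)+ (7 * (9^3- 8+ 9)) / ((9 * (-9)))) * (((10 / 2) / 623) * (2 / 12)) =-11155 / 151389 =-0.07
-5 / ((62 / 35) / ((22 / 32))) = -1925 / 992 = -1.94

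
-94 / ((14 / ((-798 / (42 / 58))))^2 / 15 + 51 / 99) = -182.47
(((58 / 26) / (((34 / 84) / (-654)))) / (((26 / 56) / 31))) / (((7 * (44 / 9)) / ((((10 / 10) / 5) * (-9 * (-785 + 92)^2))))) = 87326395276428 / 14365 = 6079108616.53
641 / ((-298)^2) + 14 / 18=627397 / 799236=0.78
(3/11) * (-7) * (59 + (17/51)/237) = -112.64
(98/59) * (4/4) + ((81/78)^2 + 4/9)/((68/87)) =1727471/478608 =3.61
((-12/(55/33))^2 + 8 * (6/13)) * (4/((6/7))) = 84224/325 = 259.15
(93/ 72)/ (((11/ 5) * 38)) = 155/ 10032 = 0.02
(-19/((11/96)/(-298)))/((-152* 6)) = -596/11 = -54.18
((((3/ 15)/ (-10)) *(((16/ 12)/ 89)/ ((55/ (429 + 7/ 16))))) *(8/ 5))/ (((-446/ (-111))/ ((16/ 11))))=-2033816/ 1500929375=-0.00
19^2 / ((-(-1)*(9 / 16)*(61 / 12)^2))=92416 / 3721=24.84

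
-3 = -3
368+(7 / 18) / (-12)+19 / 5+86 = 494389 / 1080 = 457.77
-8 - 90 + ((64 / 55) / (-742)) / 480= -29995351 / 306075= -98.00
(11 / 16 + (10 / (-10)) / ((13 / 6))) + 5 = 1087 / 208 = 5.23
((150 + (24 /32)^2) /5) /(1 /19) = 45771 /80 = 572.14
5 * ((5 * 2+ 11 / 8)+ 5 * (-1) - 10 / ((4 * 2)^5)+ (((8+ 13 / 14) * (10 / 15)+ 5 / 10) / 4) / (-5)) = 10411507 / 344064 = 30.26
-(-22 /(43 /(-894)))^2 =-386830224 /1849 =-209210.51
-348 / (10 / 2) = -348 / 5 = -69.60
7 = 7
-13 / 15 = -0.87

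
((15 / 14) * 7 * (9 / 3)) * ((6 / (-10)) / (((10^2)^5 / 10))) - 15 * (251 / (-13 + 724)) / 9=-2510000057591 / 4266000000000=-0.59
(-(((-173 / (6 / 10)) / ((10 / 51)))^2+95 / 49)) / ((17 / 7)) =-890388.55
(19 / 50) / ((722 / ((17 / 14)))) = 17 / 26600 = 0.00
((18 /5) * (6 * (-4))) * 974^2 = -409828032 /5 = -81965606.40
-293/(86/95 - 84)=27835/7894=3.53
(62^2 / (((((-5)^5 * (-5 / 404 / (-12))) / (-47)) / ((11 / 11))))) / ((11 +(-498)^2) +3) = 437939232 / 1937640625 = 0.23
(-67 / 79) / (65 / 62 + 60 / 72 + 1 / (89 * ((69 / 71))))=-4251619 / 9491218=-0.45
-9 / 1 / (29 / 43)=-387 / 29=-13.34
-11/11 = -1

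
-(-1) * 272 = 272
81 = 81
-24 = -24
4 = 4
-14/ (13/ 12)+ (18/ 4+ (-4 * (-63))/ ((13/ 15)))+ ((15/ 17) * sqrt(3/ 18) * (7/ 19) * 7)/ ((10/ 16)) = 196 * sqrt(6)/ 323+ 7341/ 26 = 283.83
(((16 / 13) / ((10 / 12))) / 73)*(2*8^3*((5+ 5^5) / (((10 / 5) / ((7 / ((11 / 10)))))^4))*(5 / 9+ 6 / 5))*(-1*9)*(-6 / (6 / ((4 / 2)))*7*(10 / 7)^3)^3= 4861526016000000000000 / 680821141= 7140680162868.21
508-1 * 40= 468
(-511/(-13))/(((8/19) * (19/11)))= 5621/104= 54.05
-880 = -880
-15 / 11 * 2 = -30 / 11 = -2.73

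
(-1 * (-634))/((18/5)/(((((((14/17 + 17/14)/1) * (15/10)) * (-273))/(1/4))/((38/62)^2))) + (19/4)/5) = 76829451400/115073899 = 667.65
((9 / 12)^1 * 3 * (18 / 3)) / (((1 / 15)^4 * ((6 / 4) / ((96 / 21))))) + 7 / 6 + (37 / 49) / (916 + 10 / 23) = 2082858.31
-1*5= -5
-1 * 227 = -227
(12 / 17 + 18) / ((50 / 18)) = 2862 / 425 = 6.73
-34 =-34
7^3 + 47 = 390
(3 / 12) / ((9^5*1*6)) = 1 / 1417176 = 0.00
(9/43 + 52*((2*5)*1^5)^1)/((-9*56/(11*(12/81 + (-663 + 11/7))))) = 15376472969/2048004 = 7508.03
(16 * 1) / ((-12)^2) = 1 / 9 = 0.11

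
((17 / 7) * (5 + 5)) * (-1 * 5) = -850 / 7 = -121.43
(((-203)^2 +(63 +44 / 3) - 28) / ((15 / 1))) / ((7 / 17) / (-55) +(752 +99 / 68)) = 92584448 / 25361073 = 3.65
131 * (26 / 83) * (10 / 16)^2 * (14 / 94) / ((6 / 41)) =16.31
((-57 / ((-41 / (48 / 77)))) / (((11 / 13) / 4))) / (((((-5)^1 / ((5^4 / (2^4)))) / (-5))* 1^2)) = 5557500 / 34727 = 160.03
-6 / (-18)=1 / 3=0.33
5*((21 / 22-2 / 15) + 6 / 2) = 1261 / 66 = 19.11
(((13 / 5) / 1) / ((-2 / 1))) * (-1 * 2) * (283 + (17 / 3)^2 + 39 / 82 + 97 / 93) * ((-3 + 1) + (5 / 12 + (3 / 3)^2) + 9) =1902236323 / 274536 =6928.91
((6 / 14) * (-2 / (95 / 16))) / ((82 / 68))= -3264 / 27265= -0.12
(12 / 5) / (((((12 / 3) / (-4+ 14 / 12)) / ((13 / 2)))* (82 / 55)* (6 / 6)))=-2431 / 328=-7.41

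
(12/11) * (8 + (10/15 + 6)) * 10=160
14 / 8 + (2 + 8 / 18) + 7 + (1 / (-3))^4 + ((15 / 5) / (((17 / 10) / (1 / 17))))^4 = 25329237708271 / 2260145410884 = 11.21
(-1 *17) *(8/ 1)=-136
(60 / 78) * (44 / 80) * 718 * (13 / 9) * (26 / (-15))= -102674 / 135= -760.55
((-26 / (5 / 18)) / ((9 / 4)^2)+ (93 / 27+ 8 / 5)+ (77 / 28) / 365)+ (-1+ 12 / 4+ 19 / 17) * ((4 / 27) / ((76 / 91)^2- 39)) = -2858672665933 / 212557015620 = -13.45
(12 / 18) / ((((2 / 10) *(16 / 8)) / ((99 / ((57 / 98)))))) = 5390 / 19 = 283.68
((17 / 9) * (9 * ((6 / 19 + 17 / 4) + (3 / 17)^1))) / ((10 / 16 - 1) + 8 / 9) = 110286 / 703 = 156.88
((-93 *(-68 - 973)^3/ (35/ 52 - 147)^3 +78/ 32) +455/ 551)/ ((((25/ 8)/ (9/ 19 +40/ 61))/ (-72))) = 875424167556128514051156/ 1004754027644025575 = 871282.07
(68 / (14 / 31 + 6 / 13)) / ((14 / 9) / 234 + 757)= 7214103 / 73335776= 0.10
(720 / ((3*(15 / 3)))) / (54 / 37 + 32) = 888 / 619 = 1.43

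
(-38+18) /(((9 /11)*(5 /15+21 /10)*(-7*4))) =550 /1533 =0.36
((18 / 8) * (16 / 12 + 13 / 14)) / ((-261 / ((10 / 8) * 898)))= -213275 / 9744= -21.89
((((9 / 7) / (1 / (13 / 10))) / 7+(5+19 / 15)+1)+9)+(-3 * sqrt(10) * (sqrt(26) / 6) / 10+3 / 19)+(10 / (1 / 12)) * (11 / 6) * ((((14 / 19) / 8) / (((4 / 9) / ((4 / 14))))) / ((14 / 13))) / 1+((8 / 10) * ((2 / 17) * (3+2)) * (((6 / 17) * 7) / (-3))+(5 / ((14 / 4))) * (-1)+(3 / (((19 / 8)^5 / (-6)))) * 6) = 24.71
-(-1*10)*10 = 100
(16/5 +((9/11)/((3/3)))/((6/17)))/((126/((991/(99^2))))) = 601537/135841860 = 0.00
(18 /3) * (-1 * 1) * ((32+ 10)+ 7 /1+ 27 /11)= -308.73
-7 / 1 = -7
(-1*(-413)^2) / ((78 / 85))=-14498365 / 78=-185876.47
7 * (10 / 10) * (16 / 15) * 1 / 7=16 / 15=1.07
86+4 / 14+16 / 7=620 / 7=88.57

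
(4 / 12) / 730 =1 / 2190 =0.00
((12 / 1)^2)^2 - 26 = 20710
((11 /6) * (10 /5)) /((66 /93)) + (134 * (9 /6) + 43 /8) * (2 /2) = 5077 /24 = 211.54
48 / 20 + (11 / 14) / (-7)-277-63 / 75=-675103 / 2450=-275.55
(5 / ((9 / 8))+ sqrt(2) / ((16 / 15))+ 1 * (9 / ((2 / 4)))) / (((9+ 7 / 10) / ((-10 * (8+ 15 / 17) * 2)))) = -6100400 / 14841 - 56625 * sqrt(2) / 3298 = -435.33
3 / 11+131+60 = 2104 / 11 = 191.27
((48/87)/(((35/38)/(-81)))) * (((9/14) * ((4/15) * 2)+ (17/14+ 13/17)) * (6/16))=-42.25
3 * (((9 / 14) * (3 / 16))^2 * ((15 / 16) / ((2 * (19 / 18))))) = 295245 / 15253504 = 0.02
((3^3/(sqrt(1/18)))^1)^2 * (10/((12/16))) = 174960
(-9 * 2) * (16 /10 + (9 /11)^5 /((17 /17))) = -28505754 /805255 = -35.40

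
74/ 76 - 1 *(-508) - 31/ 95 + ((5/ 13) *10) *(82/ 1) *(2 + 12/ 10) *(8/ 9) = 31249631/ 22230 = 1405.74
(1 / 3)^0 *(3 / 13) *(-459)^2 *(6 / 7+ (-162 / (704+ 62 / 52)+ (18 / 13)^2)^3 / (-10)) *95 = 247892095703620778211828486 / 142492054426423895375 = 1739690.66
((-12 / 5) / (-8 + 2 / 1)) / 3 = 0.13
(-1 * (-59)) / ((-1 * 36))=-59 / 36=-1.64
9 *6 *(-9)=-486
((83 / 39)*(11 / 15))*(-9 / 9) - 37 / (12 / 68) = -123568 / 585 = -211.23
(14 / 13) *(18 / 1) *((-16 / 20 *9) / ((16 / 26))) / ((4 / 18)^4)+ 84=-3716727 / 40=-92918.18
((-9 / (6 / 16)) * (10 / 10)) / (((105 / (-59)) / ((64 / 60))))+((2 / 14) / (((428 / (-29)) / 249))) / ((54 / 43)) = 16806011 / 1348200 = 12.47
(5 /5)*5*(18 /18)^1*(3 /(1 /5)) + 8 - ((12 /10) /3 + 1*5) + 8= 428 /5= 85.60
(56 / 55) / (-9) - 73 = -73.11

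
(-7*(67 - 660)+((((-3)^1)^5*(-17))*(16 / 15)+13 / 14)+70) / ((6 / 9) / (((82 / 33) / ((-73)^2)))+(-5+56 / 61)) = 52088327 / 8606500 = 6.05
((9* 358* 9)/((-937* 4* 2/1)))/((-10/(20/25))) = 0.31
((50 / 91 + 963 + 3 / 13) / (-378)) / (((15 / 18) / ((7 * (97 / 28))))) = -74.20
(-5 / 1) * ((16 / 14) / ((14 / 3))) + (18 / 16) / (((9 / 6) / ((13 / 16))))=-1929 / 3136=-0.62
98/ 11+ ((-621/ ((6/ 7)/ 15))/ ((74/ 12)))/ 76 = -14.28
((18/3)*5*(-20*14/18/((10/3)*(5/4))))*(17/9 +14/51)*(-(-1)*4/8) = -18536/153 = -121.15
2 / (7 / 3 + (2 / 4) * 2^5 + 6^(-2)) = 72 / 661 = 0.11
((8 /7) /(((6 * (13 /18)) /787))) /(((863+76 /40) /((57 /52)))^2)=14205350 /42608488377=0.00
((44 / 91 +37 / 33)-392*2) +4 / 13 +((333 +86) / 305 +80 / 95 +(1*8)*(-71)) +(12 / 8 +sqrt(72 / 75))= -46860157469 / 34804770 +2*sqrt(6) / 5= -1345.39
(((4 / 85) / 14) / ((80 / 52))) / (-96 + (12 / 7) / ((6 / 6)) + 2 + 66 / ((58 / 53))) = -377 / 5517350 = -0.00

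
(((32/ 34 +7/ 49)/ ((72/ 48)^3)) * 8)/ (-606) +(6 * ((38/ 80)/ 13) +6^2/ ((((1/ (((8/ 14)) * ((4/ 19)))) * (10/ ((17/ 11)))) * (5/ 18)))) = 231403107149/ 88170182100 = 2.62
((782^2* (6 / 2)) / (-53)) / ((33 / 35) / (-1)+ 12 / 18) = 192630060 / 1537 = 125328.60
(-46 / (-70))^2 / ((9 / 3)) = 529 / 3675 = 0.14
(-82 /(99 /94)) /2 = -3854 /99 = -38.93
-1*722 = -722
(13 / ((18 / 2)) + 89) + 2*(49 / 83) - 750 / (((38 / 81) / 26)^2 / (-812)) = 504422741415284 / 269667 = 1870539374.17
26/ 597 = 0.04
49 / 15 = 3.27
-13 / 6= -2.17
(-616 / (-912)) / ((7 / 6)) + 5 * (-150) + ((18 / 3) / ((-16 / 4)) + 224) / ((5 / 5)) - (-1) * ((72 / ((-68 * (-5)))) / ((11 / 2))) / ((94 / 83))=-879853963 / 1669910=-526.89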